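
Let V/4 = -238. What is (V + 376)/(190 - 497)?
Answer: 576/307 ≈ 1.8762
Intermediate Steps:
V = -952 (V = 4*(-238) = -952)
(V + 376)/(190 - 497) = (-952 + 376)/(190 - 497) = -576/(-307) = -576*(-1/307) = 576/307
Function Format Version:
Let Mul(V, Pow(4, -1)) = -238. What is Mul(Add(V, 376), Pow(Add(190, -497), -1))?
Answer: Rational(576, 307) ≈ 1.8762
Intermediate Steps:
V = -952 (V = Mul(4, -238) = -952)
Mul(Add(V, 376), Pow(Add(190, -497), -1)) = Mul(Add(-952, 376), Pow(Add(190, -497), -1)) = Mul(-576, Pow(-307, -1)) = Mul(-576, Rational(-1, 307)) = Rational(576, 307)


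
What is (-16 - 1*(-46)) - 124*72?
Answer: -8898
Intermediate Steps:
(-16 - 1*(-46)) - 124*72 = (-16 + 46) - 8928 = 30 - 8928 = -8898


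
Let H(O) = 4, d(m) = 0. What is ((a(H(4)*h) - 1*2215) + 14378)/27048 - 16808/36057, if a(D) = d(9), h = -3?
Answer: -764833/46441416 ≈ -0.016469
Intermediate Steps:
a(D) = 0
((a(H(4)*h) - 1*2215) + 14378)/27048 - 16808/36057 = ((0 - 1*2215) + 14378)/27048 - 16808/36057 = ((0 - 2215) + 14378)*(1/27048) - 16808*1/36057 = (-2215 + 14378)*(1/27048) - 16808/36057 = 12163*(1/27048) - 16808/36057 = 12163/27048 - 16808/36057 = -764833/46441416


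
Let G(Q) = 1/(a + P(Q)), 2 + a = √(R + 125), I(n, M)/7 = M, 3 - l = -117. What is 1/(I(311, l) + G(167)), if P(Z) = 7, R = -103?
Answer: 2525/2125201 + √22/2125201 ≈ 0.0011903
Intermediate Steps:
l = 120 (l = 3 - 1*(-117) = 3 + 117 = 120)
I(n, M) = 7*M
a = -2 + √22 (a = -2 + √(-103 + 125) = -2 + √22 ≈ 2.6904)
G(Q) = 1/(5 + √22) (G(Q) = 1/((-2 + √22) + 7) = 1/(5 + √22))
1/(I(311, l) + G(167)) = 1/(7*120 + (5/3 - √22/3)) = 1/(840 + (5/3 - √22/3)) = 1/(2525/3 - √22/3)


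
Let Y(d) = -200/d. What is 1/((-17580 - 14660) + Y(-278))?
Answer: -139/4481260 ≈ -3.1018e-5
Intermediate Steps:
1/((-17580 - 14660) + Y(-278)) = 1/((-17580 - 14660) - 200/(-278)) = 1/(-32240 - 200*(-1/278)) = 1/(-32240 + 100/139) = 1/(-4481260/139) = -139/4481260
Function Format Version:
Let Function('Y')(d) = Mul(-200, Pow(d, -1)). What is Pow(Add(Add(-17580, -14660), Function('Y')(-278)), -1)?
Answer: Rational(-139, 4481260) ≈ -3.1018e-5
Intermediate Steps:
Pow(Add(Add(-17580, -14660), Function('Y')(-278)), -1) = Pow(Add(Add(-17580, -14660), Mul(-200, Pow(-278, -1))), -1) = Pow(Add(-32240, Mul(-200, Rational(-1, 278))), -1) = Pow(Add(-32240, Rational(100, 139)), -1) = Pow(Rational(-4481260, 139), -1) = Rational(-139, 4481260)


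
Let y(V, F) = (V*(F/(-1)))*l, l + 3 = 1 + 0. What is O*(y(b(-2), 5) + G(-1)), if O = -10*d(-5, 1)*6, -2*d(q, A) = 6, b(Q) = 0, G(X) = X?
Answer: -180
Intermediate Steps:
d(q, A) = -3 (d(q, A) = -½*6 = -3)
l = -2 (l = -3 + (1 + 0) = -3 + 1 = -2)
y(V, F) = 2*F*V (y(V, F) = (V*(F/(-1)))*(-2) = (V*(F*(-1)))*(-2) = (V*(-F))*(-2) = -F*V*(-2) = 2*F*V)
O = 180 (O = -10*(-3)*6 = 30*6 = 180)
O*(y(b(-2), 5) + G(-1)) = 180*(2*5*0 - 1) = 180*(0 - 1) = 180*(-1) = -180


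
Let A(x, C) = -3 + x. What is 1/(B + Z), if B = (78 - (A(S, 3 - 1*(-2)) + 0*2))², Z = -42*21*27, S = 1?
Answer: -1/17414 ≈ -5.7425e-5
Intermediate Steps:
Z = -23814 (Z = -882*27 = -23814)
B = 6400 (B = (78 - ((-3 + 1) + 0*2))² = (78 - (-2 + 0))² = (78 - 1*(-2))² = (78 + 2)² = 80² = 6400)
1/(B + Z) = 1/(6400 - 23814) = 1/(-17414) = -1/17414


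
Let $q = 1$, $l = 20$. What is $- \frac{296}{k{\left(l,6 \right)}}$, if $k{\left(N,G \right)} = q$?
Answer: $-296$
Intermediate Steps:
$k{\left(N,G \right)} = 1$
$- \frac{296}{k{\left(l,6 \right)}} = - \frac{296}{1} = \left(-296\right) 1 = -296$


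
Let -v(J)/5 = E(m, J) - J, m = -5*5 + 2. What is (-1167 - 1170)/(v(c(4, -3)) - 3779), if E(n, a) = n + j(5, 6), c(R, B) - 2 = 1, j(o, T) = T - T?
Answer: 57/89 ≈ 0.64045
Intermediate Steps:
j(o, T) = 0
m = -23 (m = -25 + 2 = -23)
c(R, B) = 3 (c(R, B) = 2 + 1 = 3)
E(n, a) = n (E(n, a) = n + 0 = n)
v(J) = 115 + 5*J (v(J) = -5*(-23 - J) = 115 + 5*J)
(-1167 - 1170)/(v(c(4, -3)) - 3779) = (-1167 - 1170)/((115 + 5*3) - 3779) = -2337/((115 + 15) - 3779) = -2337/(130 - 3779) = -2337/(-3649) = -2337*(-1/3649) = 57/89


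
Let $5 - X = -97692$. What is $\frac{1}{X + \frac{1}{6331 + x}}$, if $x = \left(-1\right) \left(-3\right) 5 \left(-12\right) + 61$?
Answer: $\frac{6212}{606893765} \approx 1.0236 \cdot 10^{-5}$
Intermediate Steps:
$X = 97697$ ($X = 5 - -97692 = 5 + 97692 = 97697$)
$x = -119$ ($x = 3 \cdot 5 \left(-12\right) + 61 = 15 \left(-12\right) + 61 = -180 + 61 = -119$)
$\frac{1}{X + \frac{1}{6331 + x}} = \frac{1}{97697 + \frac{1}{6331 - 119}} = \frac{1}{97697 + \frac{1}{6212}} = \frac{1}{\frac{606893765}{6212}} = \frac{6212}{606893765}$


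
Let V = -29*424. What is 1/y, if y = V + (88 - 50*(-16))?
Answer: -1/11408 ≈ -8.7658e-5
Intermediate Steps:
V = -12296
y = -11408 (y = -12296 + (88 - 50*(-16)) = -12296 + (88 + 800) = -12296 + 888 = -11408)
1/y = 1/(-11408) = -1/11408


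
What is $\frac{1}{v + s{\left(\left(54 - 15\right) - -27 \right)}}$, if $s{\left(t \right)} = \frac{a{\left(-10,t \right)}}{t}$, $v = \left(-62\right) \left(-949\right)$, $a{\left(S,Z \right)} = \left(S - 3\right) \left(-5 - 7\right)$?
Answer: $\frac{11}{647244} \approx 1.6995 \cdot 10^{-5}$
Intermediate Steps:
$a{\left(S,Z \right)} = 36 - 12 S$ ($a{\left(S,Z \right)} = \left(-3 + S\right) \left(-12\right) = 36 - 12 S$)
$v = 58838$
$s{\left(t \right)} = \frac{156}{t}$ ($s{\left(t \right)} = \frac{36 - -120}{t} = \frac{36 + 120}{t} = \frac{156}{t}$)
$\frac{1}{v + s{\left(\left(54 - 15\right) - -27 \right)}} = \frac{1}{58838 + \frac{156}{\left(54 - 15\right) - -27}} = \frac{1}{58838 + \frac{156}{39 + 27}} = \frac{1}{58838 + \frac{156}{66}} = \frac{1}{58838 + 156 \cdot \frac{1}{66}} = \frac{1}{58838 + \frac{26}{11}} = \frac{1}{\frac{647244}{11}} = \frac{11}{647244}$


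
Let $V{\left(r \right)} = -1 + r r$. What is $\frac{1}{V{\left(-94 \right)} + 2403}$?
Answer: $\frac{1}{11238} \approx 8.8984 \cdot 10^{-5}$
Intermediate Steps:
$V{\left(r \right)} = -1 + r^{2}$
$\frac{1}{V{\left(-94 \right)} + 2403} = \frac{1}{\left(-1 + \left(-94\right)^{2}\right) + 2403} = \frac{1}{\left(-1 + 8836\right) + 2403} = \frac{1}{8835 + 2403} = \frac{1}{11238}$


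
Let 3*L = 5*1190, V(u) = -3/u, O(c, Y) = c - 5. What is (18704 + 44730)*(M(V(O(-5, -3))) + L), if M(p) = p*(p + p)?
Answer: 9436663859/75 ≈ 1.2582e+8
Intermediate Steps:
O(c, Y) = -5 + c
M(p) = 2*p**2 (M(p) = p*(2*p) = 2*p**2)
L = 5950/3 (L = (5*1190)/3 = (1/3)*5950 = 5950/3 ≈ 1983.3)
(18704 + 44730)*(M(V(O(-5, -3))) + L) = (18704 + 44730)*(2*(-3/(-5 - 5))**2 + 5950/3) = 63434*(2*(-3/(-10))**2 + 5950/3) = 63434*(2*(-3*(-1/10))**2 + 5950/3) = 63434*(2*(3/10)**2 + 5950/3) = 63434*(2*(9/100) + 5950/3) = 63434*(9/50 + 5950/3) = 63434*(297527/150) = 9436663859/75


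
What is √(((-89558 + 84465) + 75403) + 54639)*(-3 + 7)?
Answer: 4*√124949 ≈ 1413.9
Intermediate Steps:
√(((-89558 + 84465) + 75403) + 54639)*(-3 + 7) = √((-5093 + 75403) + 54639)*4 = √(70310 + 54639)*4 = √124949*4 = 4*√124949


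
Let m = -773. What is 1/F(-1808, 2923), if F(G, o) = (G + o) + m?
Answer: 1/342 ≈ 0.0029240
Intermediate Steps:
F(G, o) = -773 + G + o (F(G, o) = (G + o) - 773 = -773 + G + o)
1/F(-1808, 2923) = 1/(-773 - 1808 + 2923) = 1/342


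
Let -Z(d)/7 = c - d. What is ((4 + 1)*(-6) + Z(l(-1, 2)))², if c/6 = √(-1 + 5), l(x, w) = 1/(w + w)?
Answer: 201601/16 ≈ 12600.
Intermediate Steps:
l(x, w) = 1/(2*w)
c = 12 (c = 6*√(-1 + 5) = 6*√4 = 6*2 = 12)
Z(d) = -84 + 7*d (Z(d) = -7*(12 - d) = -84 + 7*d)
((4 + 1)*(-6) + Z(l(-1, 2)))² = ((4 + 1)*(-6) + (-84 + 7*((½)/2)))² = (5*(-6) + (-84 + 7*((½)*(½))))² = (-30 + (-84 + 7*(¼)))² = (-30 + (-84 + 7/4))² = (-30 - 329/4)² = (-449/4)² = 201601/16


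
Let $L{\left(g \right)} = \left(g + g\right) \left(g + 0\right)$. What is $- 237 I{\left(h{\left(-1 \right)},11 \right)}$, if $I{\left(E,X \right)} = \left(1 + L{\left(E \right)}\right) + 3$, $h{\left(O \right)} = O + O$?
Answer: $-2844$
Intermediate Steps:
$L{\left(g \right)} = 2 g^{2}$ ($L{\left(g \right)} = 2 g g = 2 g^{2}$)
$h{\left(O \right)} = 2 O$
$I{\left(E,X \right)} = 4 + 2 E^{2}$ ($I{\left(E,X \right)} = \left(1 + 2 E^{2}\right) + 3 = 4 + 2 E^{2}$)
$- 237 I{\left(h{\left(-1 \right)},11 \right)} = - 237 \left(4 + 2 \left(2 \left(-1\right)\right)^{2}\right) = - 237 \left(4 + 2 \left(-2\right)^{2}\right) = - 237 \left(4 + 2 \cdot 4\right) = - 237 \left(4 + 8\right) = \left(-237\right) 12 = -2844$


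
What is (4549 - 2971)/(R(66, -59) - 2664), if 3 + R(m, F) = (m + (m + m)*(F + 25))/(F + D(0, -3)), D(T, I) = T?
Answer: -31034/50977 ≈ -0.60878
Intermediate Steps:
R(m, F) = -3 + (m + 2*m*(25 + F))/F (R(m, F) = -3 + (m + (m + m)*(F + 25))/(F + 0) = -3 + (m + (2*m)*(25 + F))/F = -3 + (m + 2*m*(25 + F))/F)
(4549 - 2971)/(R(66, -59) - 2664) = (4549 - 2971)/((-3 + 2*66 + 51*66/(-59)) - 2664) = 1578/((-3 + 132 + 51*66*(-1/59)) - 2664) = 1578/((-3 + 132 - 3366/59) - 2664) = 1578/(4245/59 - 2664) = 1578/(-152931/59) = 1578*(-59/152931) = -31034/50977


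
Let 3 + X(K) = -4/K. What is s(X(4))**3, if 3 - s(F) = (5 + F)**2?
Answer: 8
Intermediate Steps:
X(K) = -3 - 4/K
s(F) = 3 - (5 + F)**2
s(X(4))**3 = (3 - (5 + (-3 - 4/4))**2)**3 = (3 - (5 + (-3 - 4*1/4))**2)**3 = (3 - (5 + (-3 - 1))**2)**3 = (3 - (5 - 4)**2)**3 = (3 - 1*1**2)**3 = (3 - 1*1)**3 = (3 - 1)**3 = 2**3 = 8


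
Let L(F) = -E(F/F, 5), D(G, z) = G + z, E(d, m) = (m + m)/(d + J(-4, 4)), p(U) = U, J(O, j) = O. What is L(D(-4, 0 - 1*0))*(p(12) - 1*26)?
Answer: -140/3 ≈ -46.667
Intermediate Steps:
E(d, m) = 2*m/(-4 + d) (E(d, m) = (m + m)/(d - 4) = (2*m)/(-4 + d) = 2*m/(-4 + d))
L(F) = 10/3 (L(F) = -2*5/(-4 + F/F) = -2*5/(-4 + 1) = -2*5/(-3) = -2*5*(-1)/3 = -1*(-10/3) = 10/3)
L(D(-4, 0 - 1*0))*(p(12) - 1*26) = 10*(12 - 1*26)/3 = 10*(12 - 26)/3 = (10/3)*(-14) = -140/3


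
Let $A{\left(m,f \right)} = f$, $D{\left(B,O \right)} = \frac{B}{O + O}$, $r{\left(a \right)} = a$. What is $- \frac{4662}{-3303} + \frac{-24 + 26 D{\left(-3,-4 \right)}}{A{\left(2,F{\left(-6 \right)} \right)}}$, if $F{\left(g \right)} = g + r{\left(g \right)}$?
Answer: $\frac{15261}{5872} \approx 2.5989$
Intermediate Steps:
$F{\left(g \right)} = 2 g$ ($F{\left(g \right)} = g + g = 2 g$)
$D{\left(B,O \right)} = \frac{B}{2 O}$
$- \frac{4662}{-3303} + \frac{-24 + 26 D{\left(-3,-4 \right)}}{A{\left(2,F{\left(-6 \right)} \right)}} = - \frac{4662}{-3303} + \frac{-24 + 26 \cdot \frac{1}{2} \left(-3\right) \frac{1}{-4}}{2 \left(-6\right)} = \left(-4662\right) \left(- \frac{1}{3303}\right) + \frac{-24 + 26 \cdot \frac{1}{2} \left(-3\right) \left(- \frac{1}{4}\right)}{-12} = \frac{518}{367} + \left(-24 + 26 \cdot \frac{3}{8}\right) \left(- \frac{1}{12}\right) = \frac{518}{367} + \left(-24 + \frac{39}{4}\right) \left(- \frac{1}{12}\right) = \frac{518}{367} - - \frac{19}{16} = \frac{518}{367} + \frac{19}{16} = \frac{15261}{5872}$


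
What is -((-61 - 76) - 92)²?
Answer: -52441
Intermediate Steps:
-((-61 - 76) - 92)² = -(-137 - 92)² = -1*(-229)² = -1*52441 = -52441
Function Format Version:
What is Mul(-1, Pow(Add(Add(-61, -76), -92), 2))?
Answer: -52441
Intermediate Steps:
Mul(-1, Pow(Add(Add(-61, -76), -92), 2)) = Mul(-1, Pow(Add(-137, -92), 2)) = Mul(-1, Pow(-229, 2)) = Mul(-1, 52441) = -52441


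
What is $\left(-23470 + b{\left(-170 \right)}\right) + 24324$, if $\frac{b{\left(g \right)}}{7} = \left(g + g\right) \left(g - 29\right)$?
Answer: $474474$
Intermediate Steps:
$b{\left(g \right)} = 14 g \left(-29 + g\right)$ ($b{\left(g \right)} = 7 \left(g + g\right) \left(g - 29\right) = 7 \cdot 2 g \left(-29 + g\right) = 14 g \left(-29 + g\right)$)
$\left(-23470 + b{\left(-170 \right)}\right) + 24324 = \left(-23470 + 14 \left(-170\right) \left(-29 - 170\right)\right) + 24324 = \left(-23470 + 14 \left(-170\right) \left(-199\right)\right) + 24324 = \left(-23470 + 473620\right) + 24324 = 450150 + 24324 = 474474$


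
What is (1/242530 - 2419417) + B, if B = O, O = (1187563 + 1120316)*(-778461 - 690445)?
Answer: -822191186266211229/242530 ≈ -3.3901e+12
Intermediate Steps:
O = -3390057310374 (O = 2307879*(-1468906) = -3390057310374)
B = -3390057310374
(1/242530 - 2419417) + B = (1/242530 - 2419417) - 3390057310374 = -586781205009/242530 - 3390057310374 = -822191186266211229/242530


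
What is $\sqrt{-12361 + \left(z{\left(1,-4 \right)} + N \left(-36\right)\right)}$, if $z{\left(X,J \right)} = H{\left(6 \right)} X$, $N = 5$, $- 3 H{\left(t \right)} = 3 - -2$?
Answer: $\frac{2 i \sqrt{28221}}{3} \approx 111.99 i$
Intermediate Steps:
$H{\left(t \right)} = - \frac{5}{3}$ ($H{\left(t \right)} = - \frac{3 - -2}{3} = - \frac{3 + 2}{3} = \left(- \frac{1}{3}\right) 5 = - \frac{5}{3}$)
$z{\left(X,J \right)} = - \frac{5 X}{3}$
$\sqrt{-12361 + \left(z{\left(1,-4 \right)} + N \left(-36\right)\right)} = \sqrt{-12361 + \left(\left(- \frac{5}{3}\right) 1 + 5 \left(-36\right)\right)} = \sqrt{-12361 - \frac{545}{3}} = \sqrt{- \frac{37628}{3}} = \frac{2 i \sqrt{28221}}{3}$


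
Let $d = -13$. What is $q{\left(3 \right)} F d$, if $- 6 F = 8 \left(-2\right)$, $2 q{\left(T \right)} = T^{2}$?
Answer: $-156$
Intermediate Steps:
$q{\left(T \right)} = \frac{T^{2}}{2}$
$F = \frac{8}{3}$ ($F = - \frac{8 \left(-2\right)}{6} = \left(- \frac{1}{6}\right) \left(-16\right) = \frac{8}{3} \approx 2.6667$)
$q{\left(3 \right)} F d = \frac{3^{2}}{2} \cdot \frac{8}{3} \left(-13\right) = \frac{1}{2} \cdot 9 \cdot \frac{8}{3} \left(-13\right) = \frac{9}{2} \cdot \frac{8}{3} \left(-13\right) = 12 \left(-13\right) = -156$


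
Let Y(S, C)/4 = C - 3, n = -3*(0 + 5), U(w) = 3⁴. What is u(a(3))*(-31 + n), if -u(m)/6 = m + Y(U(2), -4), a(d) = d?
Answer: -6900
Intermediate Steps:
U(w) = 81
n = -15 (n = -3*5 = -15)
Y(S, C) = -12 + 4*C (Y(S, C) = 4*(C - 3) = 4*(-3 + C) = -12 + 4*C)
u(m) = 168 - 6*m (u(m) = -6*(m + (-12 + 4*(-4))) = -6*(m + (-12 - 16)) = -6*(m - 28) = -6*(-28 + m) = 168 - 6*m)
u(a(3))*(-31 + n) = (168 - 6*3)*(-31 - 15) = (168 - 18)*(-46) = 150*(-46) = -6900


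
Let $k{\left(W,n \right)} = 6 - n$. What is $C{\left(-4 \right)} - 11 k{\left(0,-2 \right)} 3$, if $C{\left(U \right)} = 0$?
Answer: $-264$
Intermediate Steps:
$C{\left(-4 \right)} - 11 k{\left(0,-2 \right)} 3 = 0 - 11 \left(6 - -2\right) 3 = 0 - 11 \left(6 + 2\right) 3 = 0 - 11 \cdot 8 \cdot 3 = 0 - 264 = -264$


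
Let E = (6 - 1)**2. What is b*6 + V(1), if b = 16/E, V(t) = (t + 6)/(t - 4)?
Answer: 113/75 ≈ 1.5067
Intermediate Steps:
V(t) = (6 + t)/(-4 + t)
E = 25 (E = 5**2 = 25)
b = 16/25 ≈ 0.64000
b*6 + V(1) = (16/25)*6 + (6 + 1)/(-4 + 1) = 96/25 + 7/(-3) = 96/25 - 1/3*7 = 96/25 - 7/3 = 113/75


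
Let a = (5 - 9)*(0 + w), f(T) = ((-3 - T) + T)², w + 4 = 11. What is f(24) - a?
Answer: 37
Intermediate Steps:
w = 7 (w = -4 + 11 = 7)
f(T) = 9 (f(T) = (-3)² = 9)
a = -28 (a = (5 - 9)*(0 + 7) = -4*7 = -28)
f(24) - a = 9 - 1*(-28) = 9 + 28 = 37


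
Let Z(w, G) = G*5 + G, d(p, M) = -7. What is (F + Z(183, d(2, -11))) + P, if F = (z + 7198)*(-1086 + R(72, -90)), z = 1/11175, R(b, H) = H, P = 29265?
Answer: -31422703517/3725 ≈ -8.4356e+6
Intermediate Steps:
z = 1/11175 ≈ 8.9485e-5
Z(w, G) = 6*G (Z(w, G) = 5*G + G = 6*G)
F = -31531559192/3725 (F = (1/11175 + 7198)*(-1086 - 90) = (80437651/11175)*(-1176) = -31531559192/3725 ≈ -8.4648e+6)
(F + Z(183, d(2, -11))) + P = (-31531559192/3725 + 6*(-7)) + 29265 = (-31531559192/3725 - 42) + 29265 = -31531715642/3725 + 29265 = -31422703517/3725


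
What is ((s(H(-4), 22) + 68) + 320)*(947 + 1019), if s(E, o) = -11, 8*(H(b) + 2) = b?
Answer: 741182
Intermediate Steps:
H(b) = -2 + b/8
((s(H(-4), 22) + 68) + 320)*(947 + 1019) = ((-11 + 68) + 320)*(947 + 1019) = (57 + 320)*1966 = 377*1966 = 741182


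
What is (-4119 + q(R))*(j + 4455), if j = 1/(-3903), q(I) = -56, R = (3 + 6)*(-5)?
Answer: -72594332200/3903 ≈ -1.8600e+7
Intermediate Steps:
R = -45 (R = 9*(-5) = -45)
j = -1/3903 ≈ -0.00025621
(-4119 + q(R))*(j + 4455) = (-4119 - 56)*(-1/3903 + 4455) = -4175*17387864/3903 = -72594332200/3903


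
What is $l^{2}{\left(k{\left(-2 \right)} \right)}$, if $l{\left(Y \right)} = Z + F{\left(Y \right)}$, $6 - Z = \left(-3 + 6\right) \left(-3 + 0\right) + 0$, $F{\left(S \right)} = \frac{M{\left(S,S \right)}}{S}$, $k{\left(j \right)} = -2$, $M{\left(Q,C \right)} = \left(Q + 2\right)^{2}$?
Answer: $225$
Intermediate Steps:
$M{\left(Q,C \right)} = \left(2 + Q\right)^{2}$
$F{\left(S \right)} = \frac{\left(2 + S\right)^{2}}{S}$
$Z = 15$ ($Z = 6 - \left(\left(-3 + 6\right) \left(-3 + 0\right) + 0\right) = 6 - \left(3 \left(-3\right) + 0\right) = 6 - \left(-9 + 0\right) = 6 - -9 = 6 + 9 = 15$)
$l{\left(Y \right)} = 15 + \frac{\left(2 + Y\right)^{2}}{Y}$
$l^{2}{\left(k{\left(-2 \right)} \right)} = \left(15 + \frac{\left(2 - 2\right)^{2}}{-2}\right)^{2} = \left(15 - \frac{0^{2}}{2}\right)^{2} = \left(15 - 0\right)^{2} = \left(15 + 0\right)^{2} = 15^{2} = 225$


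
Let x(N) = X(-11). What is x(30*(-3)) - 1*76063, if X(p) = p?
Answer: -76074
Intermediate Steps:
x(N) = -11
x(30*(-3)) - 1*76063 = -11 - 1*76063 = -11 - 76063 = -76074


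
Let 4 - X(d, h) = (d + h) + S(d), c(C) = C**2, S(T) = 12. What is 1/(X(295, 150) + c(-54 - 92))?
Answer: 1/20863 ≈ 4.7932e-5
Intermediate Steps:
X(d, h) = -8 - d - h (X(d, h) = 4 - ((d + h) + 12) = 4 - (12 + d + h) = 4 + (-12 - d - h) = -8 - d - h)
1/(X(295, 150) + c(-54 - 92)) = 1/((-8 - 1*295 - 1*150) + (-54 - 92)**2) = 1/((-8 - 295 - 150) + (-146)**2) = 1/(-453 + 21316) = 1/20863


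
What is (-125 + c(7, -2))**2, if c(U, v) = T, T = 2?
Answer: 15129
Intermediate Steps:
c(U, v) = 2
(-125 + c(7, -2))**2 = (-125 + 2)**2 = (-123)**2 = 15129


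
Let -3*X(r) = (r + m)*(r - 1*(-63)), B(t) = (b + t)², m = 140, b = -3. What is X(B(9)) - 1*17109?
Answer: -22917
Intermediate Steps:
B(t) = (-3 + t)²
X(r) = -(63 + r)*(140 + r)/3 (X(r) = -(r + 140)*(r - 1*(-63))/3 = -(140 + r)*(r + 63)/3 = -(140 + r)*(63 + r)/3 = -(63 + r)*(140 + r)/3)
X(B(9)) - 1*17109 = (-2940 - 203*(-3 + 9)²/3 - (-3 + 9)⁴/3) - 1*17109 = (-2940 - 203/3*6² - (6²)²/3) - 17109 = (-2940 - 203/3*36 - ⅓*36²) - 17109 = (-2940 - 2436 - ⅓*1296) - 17109 = (-2940 - 2436 - 432) - 17109 = -5808 - 17109 = -22917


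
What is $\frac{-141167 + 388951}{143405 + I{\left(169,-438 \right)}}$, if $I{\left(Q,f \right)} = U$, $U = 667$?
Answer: $\frac{30973}{18009} \approx 1.7199$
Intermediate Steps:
$I{\left(Q,f \right)} = 667$
$\frac{-141167 + 388951}{143405 + I{\left(169,-438 \right)}} = \frac{-141167 + 388951}{143405 + 667} = \frac{247784}{144072} = 247784 \cdot \frac{1}{144072} = \frac{30973}{18009}$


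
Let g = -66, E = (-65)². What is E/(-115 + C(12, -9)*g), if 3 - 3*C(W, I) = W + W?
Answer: 4225/347 ≈ 12.176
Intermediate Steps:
E = 4225
C(W, I) = 1 - 2*W/3 (C(W, I) = 1 - (W + W)/3 = 1 - 2*W/3)
E/(-115 + C(12, -9)*g) = 4225/(-115 + (1 - ⅔*12)*(-66)) = 4225/(-115 + (1 - 8)*(-66)) = 4225/(-115 - 7*(-66)) = 4225/(-115 + 462) = 4225/347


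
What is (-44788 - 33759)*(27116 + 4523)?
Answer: -2485148533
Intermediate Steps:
(-44788 - 33759)*(27116 + 4523) = -78547*31639 = -2485148533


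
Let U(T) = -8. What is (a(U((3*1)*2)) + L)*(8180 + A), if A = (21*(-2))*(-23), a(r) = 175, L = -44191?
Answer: -402570336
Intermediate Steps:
A = 966 (A = -42*(-23) = 966)
(a(U((3*1)*2)) + L)*(8180 + A) = (175 - 44191)*(8180 + 966) = -44016*9146 = -402570336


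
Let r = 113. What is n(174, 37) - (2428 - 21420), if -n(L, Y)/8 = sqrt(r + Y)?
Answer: 18992 - 40*sqrt(6) ≈ 18894.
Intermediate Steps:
n(L, Y) = -8*sqrt(113 + Y)
n(174, 37) - (2428 - 21420) = -8*sqrt(113 + 37) - (2428 - 21420) = -40*sqrt(6) - 1*(-18992) = -40*sqrt(6) + 18992 = 18992 - 40*sqrt(6)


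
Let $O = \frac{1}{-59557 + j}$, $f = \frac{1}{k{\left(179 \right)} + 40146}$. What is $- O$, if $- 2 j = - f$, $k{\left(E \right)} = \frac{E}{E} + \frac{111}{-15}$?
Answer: $\frac{401396}{23905941567} \approx 1.6791 \cdot 10^{-5}$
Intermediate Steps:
$k{\left(E \right)} = - \frac{32}{5}$ ($k{\left(E \right)} = 1 + 111 \left(- \frac{1}{15}\right) = 1 - \frac{37}{5} = - \frac{32}{5}$)
$f = \frac{5}{200698}$ ($f = \frac{1}{- \frac{32}{5} + 40146} = \frac{1}{\frac{200698}{5}} = \frac{5}{200698} \approx 2.4913 \cdot 10^{-5}$)
$j = \frac{5}{401396}$ ($j = - \frac{\left(-1\right) \frac{5}{200698}}{2} = \left(- \frac{1}{2}\right) \left(- \frac{5}{200698}\right) = \frac{5}{401396} \approx 1.2457 \cdot 10^{-5}$)
$O = - \frac{401396}{23905941567}$ ($O = \frac{1}{-59557 + \frac{5}{401396}} = \frac{1}{- \frac{23905941567}{401396}} = - \frac{401396}{23905941567} \approx -1.6791 \cdot 10^{-5}$)
$- O = \left(-1\right) \left(- \frac{401396}{23905941567}\right) = \frac{401396}{23905941567}$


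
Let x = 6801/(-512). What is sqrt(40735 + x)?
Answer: sqrt(41699038)/32 ≈ 201.80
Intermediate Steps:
x = -6801/512 (x = 6801*(-1/512) = -6801/512 ≈ -13.283)
sqrt(40735 + x) = sqrt(40735 - 6801/512) = sqrt(20849519/512) = sqrt(41699038)/32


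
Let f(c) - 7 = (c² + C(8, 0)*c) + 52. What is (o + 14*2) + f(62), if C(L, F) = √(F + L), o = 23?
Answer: 3954 + 124*√2 ≈ 4129.4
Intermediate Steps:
f(c) = 59 + c² + 2*c*√2 (f(c) = 7 + ((c² + √(0 + 8)*c) + 52) = 7 + ((c² + √8*c) + 52) = 7 + ((c² + (2*√2)*c) + 52) = 7 + ((c² + 2*c*√2) + 52) = 7 + (52 + c² + 2*c*√2) = 59 + c² + 2*c*√2)
(o + 14*2) + f(62) = (23 + 14*2) + (59 + 62² + 2*62*√2) = (23 + 28) + (59 + 3844 + 124*√2) = 51 + (3903 + 124*√2) = 3954 + 124*√2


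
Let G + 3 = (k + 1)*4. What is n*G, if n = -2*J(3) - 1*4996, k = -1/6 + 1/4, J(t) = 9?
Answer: -20056/3 ≈ -6685.3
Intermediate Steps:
k = 1/12 (k = -1*⅙ + 1*(¼) = -⅙ + ¼ = 1/12 ≈ 0.083333)
n = -5014 (n = -2*9 - 1*4996 = -18 - 4996 = -5014)
G = 4/3 (G = -3 + (1/12 + 1)*4 = -3 + (13/12)*4 = -3 + 13/3 = 4/3 ≈ 1.3333)
n*G = -5014*4/3 = -20056/3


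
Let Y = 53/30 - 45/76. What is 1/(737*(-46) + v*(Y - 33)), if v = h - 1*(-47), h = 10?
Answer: -20/714321 ≈ -2.7999e-5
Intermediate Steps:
v = 57 (v = 10 - 1*(-47) = 10 + 47 = 57)
Y = 1339/1140 (Y = 53*(1/30) - 45*1/76 = 53/30 - 45/76 = 1339/1140 ≈ 1.1746)
1/(737*(-46) + v*(Y - 33)) = 1/(737*(-46) + 57*(1339/1140 - 33)) = 1/(-33902 + 57*(-36281/1140)) = 1/(-33902 - 36281/20) = 1/(-714321/20) = -20/714321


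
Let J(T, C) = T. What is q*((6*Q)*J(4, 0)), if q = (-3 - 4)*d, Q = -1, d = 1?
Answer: 168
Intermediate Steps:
q = -7 (q = (-3 - 4)*1 = -7*1 = -7)
q*((6*Q)*J(4, 0)) = -7*6*(-1)*4 = -(-42)*4 = -7*(-24) = 168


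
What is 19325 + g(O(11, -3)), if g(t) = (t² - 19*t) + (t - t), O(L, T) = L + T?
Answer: 19237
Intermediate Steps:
g(t) = t² - 19*t (g(t) = (t² - 19*t) + 0 = t² - 19*t)
19325 + g(O(11, -3)) = 19325 + (11 - 3)*(-19 + (11 - 3)) = 19325 + 8*(-19 + 8) = 19325 + 8*(-11) = 19325 - 88 = 19237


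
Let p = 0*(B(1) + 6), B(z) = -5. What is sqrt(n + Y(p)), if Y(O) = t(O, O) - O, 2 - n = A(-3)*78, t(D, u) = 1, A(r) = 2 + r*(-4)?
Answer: 33*I ≈ 33.0*I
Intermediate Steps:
A(r) = 2 - 4*r
p = 0 (p = 0*(-5 + 6) = 0*1 = 0)
n = -1090 (n = 2 - (2 - 4*(-3))*78 = 2 - (2 + 12)*78 = 2 - 14*78 = 2 - 1*1092 = 2 - 1092 = -1090)
Y(O) = 1 - O
sqrt(n + Y(p)) = sqrt(-1090 + (1 - 1*0)) = sqrt(-1090 + (1 + 0)) = sqrt(-1090 + 1) = sqrt(-1089) = 33*I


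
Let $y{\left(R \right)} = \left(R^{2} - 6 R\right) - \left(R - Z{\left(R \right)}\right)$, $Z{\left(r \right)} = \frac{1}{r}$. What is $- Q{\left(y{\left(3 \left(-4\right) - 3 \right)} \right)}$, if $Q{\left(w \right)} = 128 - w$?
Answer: $\frac{3029}{15} \approx 201.93$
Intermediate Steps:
$y{\left(R \right)} = \frac{1}{R} + R^{2} - 7 R$ ($y{\left(R \right)} = \left(R^{2} - 6 R\right) - \left(R - \frac{1}{R}\right) = \frac{1}{R} + R^{2} - 7 R$)
$- Q{\left(y{\left(3 \left(-4\right) - 3 \right)} \right)} = - (128 - \frac{1 + \left(3 \left(-4\right) - 3\right)^{2} \left(-7 + \left(3 \left(-4\right) - 3\right)\right)}{3 \left(-4\right) - 3}) = - (128 - \frac{1 + \left(-12 - 3\right)^{2} \left(-7 - 15\right)}{-12 - 3}) = - (128 - \frac{1 + \left(-15\right)^{2} \left(-7 - 15\right)}{-15}) = - (128 - - \frac{1 + 225 \left(-22\right)}{15}) = - (128 - - \frac{1 - 4950}{15}) = - (128 - \left(- \frac{1}{15}\right) \left(-4949\right)) = - (128 - \frac{4949}{15}) = \left(-1\right) \left(- \frac{3029}{15}\right) = \frac{3029}{15}$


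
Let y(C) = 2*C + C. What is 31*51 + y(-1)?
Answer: 1578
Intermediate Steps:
y(C) = 3*C
31*51 + y(-1) = 31*51 + 3*(-1) = 1581 - 3 = 1578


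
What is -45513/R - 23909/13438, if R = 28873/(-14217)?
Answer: 668806107157/29845798 ≈ 22409.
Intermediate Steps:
R = -28873/14217 (R = 28873*(-1/14217) = -28873/14217 ≈ -2.0309)
-45513/R - 23909/13438 = -45513/(-28873/14217) - 23909/13438 = -45513*(-14217/28873) - 23909*1/13438 = 49773717/2221 - 23909/13438 = 668806107157/29845798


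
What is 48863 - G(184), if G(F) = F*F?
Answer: 15007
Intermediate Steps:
G(F) = F**2
48863 - G(184) = 48863 - 1*184**2 = 48863 - 1*33856 = 48863 - 33856 = 15007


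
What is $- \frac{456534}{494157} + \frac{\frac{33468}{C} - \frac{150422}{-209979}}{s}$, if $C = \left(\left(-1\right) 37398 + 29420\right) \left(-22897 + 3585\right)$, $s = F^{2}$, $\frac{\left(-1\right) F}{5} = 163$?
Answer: $- \frac{817530076211337252372421}{884903822325436866737400} \approx -0.92386$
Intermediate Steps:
$F = -815$ ($F = \left(-5\right) 163 = -815$)
$s = 664225$ ($s = \left(-815\right)^{2} = 664225$)
$C = 154071136$ ($C = \left(-37398 + 29420\right) \left(-19312\right) = \left(-7978\right) \left(-19312\right) = 154071136$)
$- \frac{456534}{494157} + \frac{\frac{33468}{C} - \frac{150422}{-209979}}{s} = - \frac{456534}{494157} + \frac{\frac{33468}{154071136} - \frac{150422}{-209979}}{664225} = \left(-456534\right) \frac{1}{494157} + \left(33468 \cdot \frac{1}{154071136} - - \frac{150422}{209979}\right) \frac{1}{664225} = - \frac{152178}{164719} + \left(\frac{8367}{38517784} + \frac{150422}{209979}\right) \frac{1}{664225} = - \frac{152178}{164719} + \frac{5795678999141}{8087925766536} \cdot \frac{1}{664225} = - \frac{152178}{164719} + \frac{5795678999141}{5372202492277374600} = - \frac{817530076211337252372421}{884903822325436866737400}$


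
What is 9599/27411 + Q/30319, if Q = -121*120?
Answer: -106975639/831074109 ≈ -0.12872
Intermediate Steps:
Q = -14520
9599/27411 + Q/30319 = 9599/27411 - 14520/30319 = -106975639/831074109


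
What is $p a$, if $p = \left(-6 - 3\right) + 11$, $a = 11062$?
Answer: $22124$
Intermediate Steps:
$p = 2$ ($p = -9 + 11 = 2$)
$p a = 2 \cdot 11062 = 22124$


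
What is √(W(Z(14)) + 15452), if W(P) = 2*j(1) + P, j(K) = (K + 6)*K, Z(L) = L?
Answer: 6*√430 ≈ 124.42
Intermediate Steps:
j(K) = K*(6 + K) (j(K) = (6 + K)*K = K*(6 + K))
W(P) = 14 + P (W(P) = 2*(1*(6 + 1)) + P = 2*(1*7) + P = 2*7 + P = 14 + P)
√(W(Z(14)) + 15452) = √((14 + 14) + 15452) = √(28 + 15452) = √15480 = 6*√430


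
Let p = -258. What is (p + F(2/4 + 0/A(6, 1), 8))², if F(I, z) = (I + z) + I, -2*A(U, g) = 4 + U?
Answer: 62001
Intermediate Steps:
A(U, g) = -2 - U/2 (A(U, g) = -(4 + U)/2 = -2 - U/2)
F(I, z) = z + 2*I
(p + F(2/4 + 0/A(6, 1), 8))² = (-258 + (8 + 2*(2/4 + 0/(-2 - ½*6))))² = (-258 + (8 + 2*(2*(¼) + 0/(-2 - 3))))² = (-258 + (8 + 2*(½ + 0/(-5))))² = (-258 + (8 + 2*(½ + 0*(-⅕))))² = (-258 + (8 + 2*(½ + 0)))² = (-258 + (8 + 2*(½)))² = (-258 + (8 + 1))² = (-258 + 9)² = (-249)² = 62001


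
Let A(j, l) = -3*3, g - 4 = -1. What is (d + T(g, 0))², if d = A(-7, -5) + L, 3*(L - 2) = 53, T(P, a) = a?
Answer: 1024/9 ≈ 113.78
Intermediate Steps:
g = 3 (g = 4 - 1 = 3)
A(j, l) = -9
L = 59/3 (L = 2 + (⅓)*53 = 2 + 53/3 = 59/3 ≈ 19.667)
d = 32/3 (d = -9 + 59/3 = 32/3 ≈ 10.667)
(d + T(g, 0))² = (32/3 + 0)² = (32/3)² = 1024/9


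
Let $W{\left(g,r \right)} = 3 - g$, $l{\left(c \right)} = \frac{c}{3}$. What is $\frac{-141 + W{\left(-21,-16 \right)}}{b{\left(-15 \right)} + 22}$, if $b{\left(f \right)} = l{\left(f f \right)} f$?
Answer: $\frac{117}{1103} \approx 0.10607$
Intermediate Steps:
$l{\left(c \right)} = \frac{c}{3}$ ($l{\left(c \right)} = c \frac{1}{3} = \frac{c}{3}$)
$b{\left(f \right)} = \frac{f^{3}}{3}$ ($b{\left(f \right)} = \frac{f f}{3} f = \frac{f^{2}}{3} f = \frac{f^{3}}{3}$)
$\frac{-141 + W{\left(-21,-16 \right)}}{b{\left(-15 \right)} + 22} = \frac{-141 + \left(3 - -21\right)}{\frac{\left(-15\right)^{3}}{3} + 22} = \frac{-141 + \left(3 + 21\right)}{\frac{1}{3} \left(-3375\right) + 22} = \frac{-141 + 24}{-1125 + 22} = - \frac{117}{-1103} = \left(-117\right) \left(- \frac{1}{1103}\right) = \frac{117}{1103}$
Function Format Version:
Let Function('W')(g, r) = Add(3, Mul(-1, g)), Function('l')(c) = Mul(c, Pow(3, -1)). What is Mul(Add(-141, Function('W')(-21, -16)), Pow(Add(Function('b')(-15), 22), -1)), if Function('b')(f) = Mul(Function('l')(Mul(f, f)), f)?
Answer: Rational(117, 1103) ≈ 0.10607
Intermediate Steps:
Function('l')(c) = Mul(Rational(1, 3), c) (Function('l')(c) = Mul(c, Rational(1, 3)) = Mul(Rational(1, 3), c))
Function('b')(f) = Mul(Rational(1, 3), Pow(f, 3)) (Function('b')(f) = Mul(Mul(Rational(1, 3), Mul(f, f)), f) = Mul(Mul(Rational(1, 3), Pow(f, 2)), f) = Mul(Rational(1, 3), Pow(f, 3)))
Mul(Add(-141, Function('W')(-21, -16)), Pow(Add(Function('b')(-15), 22), -1)) = Mul(Add(-141, Add(3, Mul(-1, -21))), Pow(Add(Mul(Rational(1, 3), Pow(-15, 3)), 22), -1)) = Mul(Add(-141, Add(3, 21)), Pow(Add(Mul(Rational(1, 3), -3375), 22), -1)) = Mul(Add(-141, 24), Pow(Add(-1125, 22), -1)) = Mul(-117, Pow(-1103, -1)) = Mul(-117, Rational(-1, 1103)) = Rational(117, 1103)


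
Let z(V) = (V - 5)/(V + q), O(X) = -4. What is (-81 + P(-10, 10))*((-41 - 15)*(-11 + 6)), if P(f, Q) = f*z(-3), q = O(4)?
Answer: -25880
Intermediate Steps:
q = -4
z(V) = (-5 + V)/(-4 + V) (z(V) = (V - 5)/(V - 4) = (-5 + V)/(-4 + V))
P(f, Q) = 8*f/7 (P(f, Q) = f*((-5 - 3)/(-4 - 3)) = f*(-8/(-7)) = f*(-⅐*(-8)) = f*(8/7) = 8*f/7)
(-81 + P(-10, 10))*((-41 - 15)*(-11 + 6)) = (-81 + (8/7)*(-10))*((-41 - 15)*(-11 + 6)) = (-81 - 80/7)*(-56*(-5)) = -647/7*280 = -25880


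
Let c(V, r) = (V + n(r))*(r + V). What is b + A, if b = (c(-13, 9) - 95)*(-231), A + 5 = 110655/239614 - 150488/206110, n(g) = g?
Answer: 450500142563089/24693420770 ≈ 18244.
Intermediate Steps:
c(V, r) = (V + r)² (c(V, r) = (V + r)*(r + V) = (V + r)*(V + r) = (V + r)²)
A = -130093068641/24693420770 (A = -5 + (110655/239614 - 150488/206110) = -5 + (110655*(1/239614) - 150488*1/206110) = -5 + (110655/239614 - 75244/103055) = -5 - 6625964791/24693420770 = -130093068641/24693420770 ≈ -5.2683)
b = 18249 (b = (((-13)² + 9² + 2*(-13)*9) - 95)*(-231) = ((169 + 81 - 234) - 95)*(-231) = (16 - 95)*(-231) = -79*(-231) = 18249)
b + A = 18249 - 130093068641/24693420770 = 450500142563089/24693420770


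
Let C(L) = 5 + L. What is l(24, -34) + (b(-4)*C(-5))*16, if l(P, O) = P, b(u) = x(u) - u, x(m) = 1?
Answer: 24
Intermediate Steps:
b(u) = 1 - u
l(24, -34) + (b(-4)*C(-5))*16 = 24 + ((1 - 1*(-4))*(5 - 5))*16 = 24 + ((1 + 4)*0)*16 = 24 + (5*0)*16 = 24 + 0*16 = 24 + 0 = 24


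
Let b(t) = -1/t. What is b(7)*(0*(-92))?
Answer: 0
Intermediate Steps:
b(7)*(0*(-92)) = (-1/7)*(0*(-92)) = -1*⅐*0 = -⅐*0 = 0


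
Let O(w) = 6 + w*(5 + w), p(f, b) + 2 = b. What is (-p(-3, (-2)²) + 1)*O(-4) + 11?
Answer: 9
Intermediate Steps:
p(f, b) = -2 + b
(-p(-3, (-2)²) + 1)*O(-4) + 11 = (-(-2 + (-2)²) + 1)*(6 + (-4)² + 5*(-4)) + 11 = (-(-2 + 4) + 1)*(6 + 16 - 20) + 11 = (-1*2 + 1)*2 + 11 = (-2 + 1)*2 + 11 = -1*2 + 11 = -2 + 11 = 9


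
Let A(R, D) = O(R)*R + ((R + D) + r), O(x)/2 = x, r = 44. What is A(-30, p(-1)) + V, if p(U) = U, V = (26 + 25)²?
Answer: 4414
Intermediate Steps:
V = 2601 (V = 51² = 2601)
O(x) = 2*x
A(R, D) = 44 + D + R + 2*R² (A(R, D) = (2*R)*R + ((R + D) + 44) = 2*R² + ((D + R) + 44) = 2*R² + (44 + D + R) = 44 + D + R + 2*R²)
A(-30, p(-1)) + V = (44 - 1 - 30 + 2*(-30)²) + 2601 = (44 - 1 - 30 + 2*900) + 2601 = (44 - 1 - 30 + 1800) + 2601 = 1813 + 2601 = 4414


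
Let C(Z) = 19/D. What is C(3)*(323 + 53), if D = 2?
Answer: 3572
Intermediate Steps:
C(Z) = 19/2
C(3)*(323 + 53) = 19*(323 + 53)/2 = (19/2)*376 = 3572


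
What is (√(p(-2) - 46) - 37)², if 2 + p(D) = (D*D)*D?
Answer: 1313 - 148*I*√14 ≈ 1313.0 - 553.77*I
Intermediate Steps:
p(D) = -2 + D³ (p(D) = -2 + (D*D)*D = -2 + D²*D = -2 + D³)
(√(p(-2) - 46) - 37)² = (√((-2 + (-2)³) - 46) - 37)² = (√((-2 - 8) - 46) - 37)² = (√(-10 - 46) - 37)² = (√(-56) - 37)² = (2*I*√14 - 37)² = (-37 + 2*I*√14)²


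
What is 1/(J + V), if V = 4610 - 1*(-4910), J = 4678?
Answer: 1/14198 ≈ 7.0432e-5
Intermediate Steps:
V = 9520 (V = 4610 + 4910 = 9520)
1/(J + V) = 1/(4678 + 9520) = 1/14198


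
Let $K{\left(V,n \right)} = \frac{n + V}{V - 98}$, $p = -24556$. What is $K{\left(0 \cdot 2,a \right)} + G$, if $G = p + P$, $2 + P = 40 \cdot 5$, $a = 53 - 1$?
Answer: $- \frac{1193568}{49} \approx -24359.0$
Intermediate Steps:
$a = 52$ ($a = 53 - 1 = 52$)
$P = 198$ ($P = -2 + 40 \cdot 5 = -2 + 200 = 198$)
$G = -24358$ ($G = -24556 + 198 = -24358$)
$K{\left(V,n \right)} = \frac{V + n}{-98 + V}$
$K{\left(0 \cdot 2,a \right)} + G = \frac{0 \cdot 2 + 52}{-98 + 0 \cdot 2} - 24358 = \frac{0 + 52}{-98 + 0} - 24358 = \frac{1}{-98} \cdot 52 - 24358 = \left(- \frac{1}{98}\right) 52 - 24358 = - \frac{26}{49} - 24358 = - \frac{1193568}{49}$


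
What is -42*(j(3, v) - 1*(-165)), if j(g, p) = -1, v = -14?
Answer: -6888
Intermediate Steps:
-42*(j(3, v) - 1*(-165)) = -42*(-1 - 1*(-165)) = -42*(-1 + 165) = -42*164 = -6888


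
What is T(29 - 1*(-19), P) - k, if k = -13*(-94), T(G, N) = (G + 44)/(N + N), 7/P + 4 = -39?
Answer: -10532/7 ≈ -1504.6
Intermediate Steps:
P = -7/43 (P = 7/(-4 - 39) = 7/(-43) = 7*(-1/43) = -7/43 ≈ -0.16279)
T(G, N) = (44 + G)/(2*N) (T(G, N) = (44 + G)/((2*N)) = (44 + G)*(1/(2*N)) = (44 + G)/(2*N))
k = 1222
T(29 - 1*(-19), P) - k = (44 + (29 - 1*(-19)))/(2*(-7/43)) - 1*1222 = (½)*(-43/7)*(44 + (29 + 19)) - 1222 = (½)*(-43/7)*(44 + 48) - 1222 = (½)*(-43/7)*92 - 1222 = -1978/7 - 1222 = -10532/7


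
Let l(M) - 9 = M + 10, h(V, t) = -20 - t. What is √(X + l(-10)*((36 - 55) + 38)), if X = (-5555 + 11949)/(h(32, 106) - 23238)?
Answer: 5*√103550546/3894 ≈ 13.066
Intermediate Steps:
l(M) = 19 + M (l(M) = 9 + (M + 10) = 9 + (10 + M) = 19 + M)
X = -3197/11682 (X = (-5555 + 11949)/((-20 - 1*106) - 23238) = 6394/((-20 - 106) - 23238) = 6394/(-126 - 23238) = 6394/(-23364) = 6394*(-1/23364) = -3197/11682 ≈ -0.27367)
√(X + l(-10)*((36 - 55) + 38)) = √(-3197/11682 + (19 - 10)*((36 - 55) + 38)) = √(-3197/11682 + 9*(-19 + 38)) = √(-3197/11682 + 9*19) = √(-3197/11682 + 171) = √(1994425/11682) = 5*√103550546/3894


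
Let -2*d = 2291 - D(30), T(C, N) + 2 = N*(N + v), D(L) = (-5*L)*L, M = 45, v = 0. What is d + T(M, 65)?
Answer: 1655/2 ≈ 827.50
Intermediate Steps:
D(L) = -5*L²
T(C, N) = -2 + N² (T(C, N) = -2 + N*(N + 0) = -2 + N*N = -2 + N²)
d = -6791/2 (d = -(2291 - (-5)*30²)/2 = -(2291 - (-5)*900)/2 = -(2291 - 1*(-4500))/2 = -(2291 + 4500)/2 = -½*6791 = -6791/2 ≈ -3395.5)
d + T(M, 65) = -6791/2 + (-2 + 65²) = -6791/2 + (-2 + 4225) = -6791/2 + 4223 = 1655/2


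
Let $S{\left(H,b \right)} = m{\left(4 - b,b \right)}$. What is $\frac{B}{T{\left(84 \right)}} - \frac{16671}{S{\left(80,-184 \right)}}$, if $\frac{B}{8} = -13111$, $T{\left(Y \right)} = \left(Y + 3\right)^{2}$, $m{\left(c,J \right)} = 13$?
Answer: $- \frac{127546343}{98397} \approx -1296.2$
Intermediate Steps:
$T{\left(Y \right)} = \left(3 + Y\right)^{2}$
$S{\left(H,b \right)} = 13$
$B = -104888$ ($B = 8 \left(-13111\right) = -104888$)
$\frac{B}{T{\left(84 \right)}} - \frac{16671}{S{\left(80,-184 \right)}} = - \frac{104888}{\left(3 + 84\right)^{2}} - \frac{16671}{13} = - \frac{104888}{87^{2}} - \frac{16671}{13} = - \frac{104888}{7569} - \frac{16671}{13} = - \frac{127546343}{98397}$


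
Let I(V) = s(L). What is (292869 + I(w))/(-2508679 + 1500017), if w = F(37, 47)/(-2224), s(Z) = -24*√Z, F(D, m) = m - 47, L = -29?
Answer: -292869/1008662 + 12*I*√29/504331 ≈ -0.29035 + 0.00012813*I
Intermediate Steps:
F(D, m) = -47 + m
w = 0 (w = (-47 + 47)/(-2224) = 0*(-1/2224) = 0)
I(V) = -24*I*√29
(292869 + I(w))/(-2508679 + 1500017) = (292869 - 24*I*√29)/(-2508679 + 1500017) = (292869 - 24*I*√29)/(-1008662) = (292869 - 24*I*√29)*(-1/1008662) = -292869/1008662 + 12*I*√29/504331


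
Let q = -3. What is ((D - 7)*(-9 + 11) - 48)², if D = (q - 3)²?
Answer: 100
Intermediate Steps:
D = 36 (D = (-3 - 3)² = (-6)² = 36)
((D - 7)*(-9 + 11) - 48)² = ((36 - 7)*(-9 + 11) - 48)² = (29*2 - 48)² = (58 - 48)² = 10² = 100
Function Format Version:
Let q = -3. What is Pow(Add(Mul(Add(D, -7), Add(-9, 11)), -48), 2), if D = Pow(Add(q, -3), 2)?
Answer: 100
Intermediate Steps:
D = 36 (D = Pow(Add(-3, -3), 2) = Pow(-6, 2) = 36)
Pow(Add(Mul(Add(D, -7), Add(-9, 11)), -48), 2) = Pow(Add(Mul(Add(36, -7), Add(-9, 11)), -48), 2) = Pow(Add(Mul(29, 2), -48), 2) = Pow(Add(58, -48), 2) = Pow(10, 2) = 100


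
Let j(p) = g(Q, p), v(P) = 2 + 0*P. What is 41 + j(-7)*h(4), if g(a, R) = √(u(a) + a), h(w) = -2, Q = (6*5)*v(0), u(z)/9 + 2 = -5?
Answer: 41 - 2*I*√3 ≈ 41.0 - 3.4641*I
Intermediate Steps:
v(P) = 2 (v(P) = 2 + 0 = 2)
u(z) = -63 (u(z) = -18 + 9*(-5) = -18 - 45 = -63)
Q = 60 (Q = (6*5)*2 = 30*2 = 60)
g(a, R) = √(-63 + a)
j(p) = I*√3 (j(p) = √(-63 + 60) = √(-3) = I*√3)
41 + j(-7)*h(4) = 41 + (I*√3)*(-2) = 41 - 2*I*√3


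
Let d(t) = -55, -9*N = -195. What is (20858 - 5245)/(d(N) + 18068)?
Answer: 15613/18013 ≈ 0.86676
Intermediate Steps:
N = 65/3 (N = -⅑*(-195) = 65/3 ≈ 21.667)
(20858 - 5245)/(d(N) + 18068) = (20858 - 5245)/(-55 + 18068) = 15613/18013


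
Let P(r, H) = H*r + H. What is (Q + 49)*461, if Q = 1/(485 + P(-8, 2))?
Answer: 10639880/471 ≈ 22590.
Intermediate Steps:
P(r, H) = H + H*r
Q = 1/471 (Q = 1/(485 + 2*(1 - 8)) = 1/(485 + 2*(-7)) = 1/(485 - 14) = 1/471 ≈ 0.0021231)
(Q + 49)*461 = (1/471 + 49)*461 = (23080/471)*461 = 10639880/471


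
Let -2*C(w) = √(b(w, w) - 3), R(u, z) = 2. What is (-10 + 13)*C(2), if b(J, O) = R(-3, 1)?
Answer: -3*I/2 ≈ -1.5*I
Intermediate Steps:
b(J, O) = 2
C(w) = -I/2 (C(w) = -√(2 - 3)/2 = -I/2)
(-10 + 13)*C(2) = (-10 + 13)*(-I/2) = 3*(-I/2) = -3*I/2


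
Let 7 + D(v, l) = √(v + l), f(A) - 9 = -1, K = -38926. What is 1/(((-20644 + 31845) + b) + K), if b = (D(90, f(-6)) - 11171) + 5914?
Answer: -32989/1088274023 - 7*√2/1088274023 ≈ -3.0322e-5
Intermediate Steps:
f(A) = 8 (f(A) = 9 - 1 = 8)
D(v, l) = -7 + √(l + v) (D(v, l) = -7 + √(v + l) = -7 + √(l + v))
b = -5264 + 7*√2 (b = ((-7 + √(8 + 90)) - 11171) + 5914 = ((-7 + √98) - 11171) + 5914 = ((-7 + 7*√2) - 11171) + 5914 = (-11178 + 7*√2) + 5914 = -5264 + 7*√2 ≈ -5254.1)
1/(((-20644 + 31845) + b) + K) = 1/(((-20644 + 31845) + (-5264 + 7*√2)) - 38926) = 1/((11201 + (-5264 + 7*√2)) - 38926) = 1/((5937 + 7*√2) - 38926) = 1/(-32989 + 7*√2)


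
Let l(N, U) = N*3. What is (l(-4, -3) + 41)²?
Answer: 841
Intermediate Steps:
l(N, U) = 3*N
(l(-4, -3) + 41)² = (3*(-4) + 41)² = (-12 + 41)² = 29² = 841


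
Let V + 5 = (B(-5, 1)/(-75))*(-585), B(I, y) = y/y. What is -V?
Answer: -14/5 ≈ -2.8000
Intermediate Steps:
B(I, y) = 1
V = 14/5 (V = -5 + (1/(-75))*(-585) = -5 + (1*(-1/75))*(-585) = -5 - 1/75*(-585) = -5 + 39/5 = 14/5 ≈ 2.8000)
-V = -1*14/5 = -14/5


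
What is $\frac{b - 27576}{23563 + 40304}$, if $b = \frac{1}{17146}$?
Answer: $- \frac{472818095}{1095063582} \approx -0.43177$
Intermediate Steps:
$b = \frac{1}{17146} \approx 5.8323 \cdot 10^{-5}$
$\frac{b - 27576}{23563 + 40304} = \frac{\frac{1}{17146} - 27576}{23563 + 40304} = - \frac{472818095}{17146 \cdot 63867} = \left(- \frac{472818095}{17146}\right) \frac{1}{63867} = - \frac{472818095}{1095063582}$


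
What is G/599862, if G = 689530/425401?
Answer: 344765/127590947331 ≈ 2.7021e-6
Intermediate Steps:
G = 689530/425401 (G = 689530*(1/425401) = 689530/425401 ≈ 1.6209)
G/599862 = (689530/425401)/599862 = (689530/425401)*(1/599862) = 344765/127590947331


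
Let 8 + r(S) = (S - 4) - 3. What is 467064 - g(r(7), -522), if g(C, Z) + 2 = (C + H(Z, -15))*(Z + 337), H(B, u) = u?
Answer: 462811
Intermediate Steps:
r(S) = -15 + S (r(S) = -8 + ((S - 4) - 3) = -8 + ((-4 + S) - 3) = -8 + (-7 + S) = -15 + S)
g(C, Z) = -2 + (-15 + C)*(337 + Z) (g(C, Z) = -2 + (C - 15)*(Z + 337) = -2 + (-15 + C)*(337 + Z))
467064 - g(r(7), -522) = 467064 - (-5057 - 15*(-522) + 337*(-15 + 7) + (-15 + 7)*(-522)) = 467064 - (-5057 + 7830 + 337*(-8) - 8*(-522)) = 467064 - (-5057 + 7830 - 2696 + 4176) = 467064 - 1*4253 = 467064 - 4253 = 462811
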